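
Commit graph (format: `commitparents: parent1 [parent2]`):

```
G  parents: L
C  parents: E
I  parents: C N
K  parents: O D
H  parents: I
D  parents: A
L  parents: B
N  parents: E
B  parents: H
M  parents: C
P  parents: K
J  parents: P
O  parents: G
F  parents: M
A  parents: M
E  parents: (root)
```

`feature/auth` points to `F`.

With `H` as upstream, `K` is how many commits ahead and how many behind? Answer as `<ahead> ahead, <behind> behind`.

Reachable from K: {A, B, C, D, E, G, H, I, K, L, M, N, O}.
Reachable from H: {C, E, H, I, N}.
Only in K's history (ahead): {A, B, D, G, K, L, M, O} — 8.
Only in H's history (behind): {} — 0.

8 ahead, 0 behind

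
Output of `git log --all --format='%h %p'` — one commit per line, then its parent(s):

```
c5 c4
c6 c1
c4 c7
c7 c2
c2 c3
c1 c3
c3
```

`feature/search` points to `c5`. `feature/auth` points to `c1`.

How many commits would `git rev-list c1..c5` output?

Reachable from c5: {c2, c3, c4, c5, c7}.
Reachable from c1: {c1, c3}.
In c5's history but not c1's: {c2, c4, c5, c7} — 4 commits.

4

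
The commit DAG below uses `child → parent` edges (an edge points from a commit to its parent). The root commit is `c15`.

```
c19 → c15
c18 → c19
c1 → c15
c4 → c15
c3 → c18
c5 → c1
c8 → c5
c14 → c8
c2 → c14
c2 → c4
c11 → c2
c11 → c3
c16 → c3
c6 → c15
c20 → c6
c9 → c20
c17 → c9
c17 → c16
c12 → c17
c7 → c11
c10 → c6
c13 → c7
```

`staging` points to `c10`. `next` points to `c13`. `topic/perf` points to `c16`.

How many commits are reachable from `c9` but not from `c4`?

3

Reachable from c9: {c15, c20, c6, c9}.
Reachable from c4: {c15, c4}.
In c9's history but not c4's: {c20, c6, c9} — 3 commits.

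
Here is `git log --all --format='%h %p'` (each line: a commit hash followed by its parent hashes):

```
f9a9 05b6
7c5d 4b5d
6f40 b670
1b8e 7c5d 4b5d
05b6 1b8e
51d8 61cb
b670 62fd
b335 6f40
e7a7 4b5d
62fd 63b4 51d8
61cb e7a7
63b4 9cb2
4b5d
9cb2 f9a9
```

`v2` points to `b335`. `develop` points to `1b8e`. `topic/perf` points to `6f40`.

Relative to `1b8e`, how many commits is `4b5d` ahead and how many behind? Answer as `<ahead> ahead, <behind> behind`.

Reachable from 4b5d: {4b5d}.
Reachable from 1b8e: {1b8e, 4b5d, 7c5d}.
Only in 4b5d's history (ahead): {} — 0.
Only in 1b8e's history (behind): {1b8e, 7c5d} — 2.

0 ahead, 2 behind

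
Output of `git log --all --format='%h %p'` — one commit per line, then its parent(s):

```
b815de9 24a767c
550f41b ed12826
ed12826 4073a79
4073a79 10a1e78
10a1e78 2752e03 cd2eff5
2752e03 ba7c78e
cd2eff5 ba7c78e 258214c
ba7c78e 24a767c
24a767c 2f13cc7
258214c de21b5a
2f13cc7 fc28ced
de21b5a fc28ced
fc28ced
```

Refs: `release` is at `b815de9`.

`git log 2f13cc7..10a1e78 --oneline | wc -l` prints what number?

Reachable from 10a1e78: {10a1e78, 24a767c, 258214c, 2752e03, 2f13cc7, ba7c78e, cd2eff5, de21b5a, fc28ced}.
Reachable from 2f13cc7: {2f13cc7, fc28ced}.
In 10a1e78's history but not 2f13cc7's: {10a1e78, 24a767c, 258214c, 2752e03, ba7c78e, cd2eff5, de21b5a} — 7 commits.

7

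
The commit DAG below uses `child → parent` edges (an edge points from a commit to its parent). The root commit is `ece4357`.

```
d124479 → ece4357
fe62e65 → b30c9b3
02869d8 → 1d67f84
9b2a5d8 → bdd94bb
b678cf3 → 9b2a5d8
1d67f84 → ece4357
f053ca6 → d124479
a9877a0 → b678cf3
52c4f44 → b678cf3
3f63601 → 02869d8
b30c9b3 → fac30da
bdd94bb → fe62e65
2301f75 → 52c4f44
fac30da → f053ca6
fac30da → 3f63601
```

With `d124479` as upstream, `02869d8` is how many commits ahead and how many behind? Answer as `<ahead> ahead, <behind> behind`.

Reachable from 02869d8: {02869d8, 1d67f84, ece4357}.
Reachable from d124479: {d124479, ece4357}.
Only in 02869d8's history (ahead): {02869d8, 1d67f84} — 2.
Only in d124479's history (behind): {d124479} — 1.

2 ahead, 1 behind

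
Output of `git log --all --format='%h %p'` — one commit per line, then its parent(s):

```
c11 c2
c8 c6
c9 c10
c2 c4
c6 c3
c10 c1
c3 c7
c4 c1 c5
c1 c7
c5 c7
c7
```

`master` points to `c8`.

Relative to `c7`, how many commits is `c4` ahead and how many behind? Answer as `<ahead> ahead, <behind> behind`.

3 ahead, 0 behind

Reachable from c4: {c1, c4, c5, c7}.
Reachable from c7: {c7}.
Only in c4's history (ahead): {c1, c4, c5} — 3.
Only in c7's history (behind): {} — 0.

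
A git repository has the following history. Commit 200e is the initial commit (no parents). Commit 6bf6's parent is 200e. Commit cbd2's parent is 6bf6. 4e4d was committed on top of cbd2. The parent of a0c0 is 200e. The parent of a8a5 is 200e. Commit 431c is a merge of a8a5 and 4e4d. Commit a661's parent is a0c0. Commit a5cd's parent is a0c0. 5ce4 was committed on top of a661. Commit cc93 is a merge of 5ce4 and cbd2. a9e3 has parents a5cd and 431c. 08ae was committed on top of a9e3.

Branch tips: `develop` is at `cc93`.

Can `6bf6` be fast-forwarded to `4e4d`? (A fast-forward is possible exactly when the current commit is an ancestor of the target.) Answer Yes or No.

Yes

A fast-forward from 6bf6 to 4e4d is possible iff 6bf6 is an ancestor of 4e4d.
Ancestors of 4e4d: {200e, 4e4d, 6bf6, cbd2}.
6bf6 is among them, so fast-forward is possible.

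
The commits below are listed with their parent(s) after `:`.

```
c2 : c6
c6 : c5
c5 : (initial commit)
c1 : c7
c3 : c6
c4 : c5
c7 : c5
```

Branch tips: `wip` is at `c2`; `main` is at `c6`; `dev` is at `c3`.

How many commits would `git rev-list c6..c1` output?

2

Reachable from c1: {c1, c5, c7}.
Reachable from c6: {c5, c6}.
In c1's history but not c6's: {c1, c7} — 2 commits.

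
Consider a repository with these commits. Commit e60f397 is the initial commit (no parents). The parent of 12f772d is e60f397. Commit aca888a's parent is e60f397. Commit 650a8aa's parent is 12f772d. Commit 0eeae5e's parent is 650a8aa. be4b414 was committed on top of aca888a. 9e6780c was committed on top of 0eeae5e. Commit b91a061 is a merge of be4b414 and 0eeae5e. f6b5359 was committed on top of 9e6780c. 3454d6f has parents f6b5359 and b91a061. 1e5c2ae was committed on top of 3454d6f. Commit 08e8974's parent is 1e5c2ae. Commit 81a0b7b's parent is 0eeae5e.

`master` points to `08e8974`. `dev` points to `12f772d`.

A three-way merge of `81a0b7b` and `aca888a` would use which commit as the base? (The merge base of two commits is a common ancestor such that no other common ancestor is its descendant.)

Ancestors of 81a0b7b: {0eeae5e, 12f772d, 650a8aa, 81a0b7b, e60f397}.
Ancestors of aca888a: {aca888a, e60f397}.
Common ancestors: {e60f397}.
The only common ancestor is e60f397, so it is the merge base.

e60f397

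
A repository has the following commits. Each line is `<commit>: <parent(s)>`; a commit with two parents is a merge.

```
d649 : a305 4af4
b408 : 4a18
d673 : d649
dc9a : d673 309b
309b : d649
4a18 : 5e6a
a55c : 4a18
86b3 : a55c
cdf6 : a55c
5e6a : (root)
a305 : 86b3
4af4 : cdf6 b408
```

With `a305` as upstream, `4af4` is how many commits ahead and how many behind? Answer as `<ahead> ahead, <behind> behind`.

3 ahead, 2 behind

Reachable from 4af4: {4a18, 4af4, 5e6a, a55c, b408, cdf6}.
Reachable from a305: {4a18, 5e6a, 86b3, a305, a55c}.
Only in 4af4's history (ahead): {4af4, b408, cdf6} — 3.
Only in a305's history (behind): {86b3, a305} — 2.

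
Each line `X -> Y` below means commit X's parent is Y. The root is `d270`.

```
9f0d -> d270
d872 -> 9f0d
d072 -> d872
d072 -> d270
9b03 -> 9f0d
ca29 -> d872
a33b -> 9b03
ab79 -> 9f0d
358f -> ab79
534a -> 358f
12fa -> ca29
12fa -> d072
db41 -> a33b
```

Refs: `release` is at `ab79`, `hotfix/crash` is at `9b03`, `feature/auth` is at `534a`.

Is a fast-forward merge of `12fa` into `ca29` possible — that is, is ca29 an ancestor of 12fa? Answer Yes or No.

A fast-forward from ca29 to 12fa is possible iff ca29 is an ancestor of 12fa.
Ancestors of 12fa: {12fa, 9f0d, ca29, d072, d270, d872}.
ca29 is among them, so fast-forward is possible.

Yes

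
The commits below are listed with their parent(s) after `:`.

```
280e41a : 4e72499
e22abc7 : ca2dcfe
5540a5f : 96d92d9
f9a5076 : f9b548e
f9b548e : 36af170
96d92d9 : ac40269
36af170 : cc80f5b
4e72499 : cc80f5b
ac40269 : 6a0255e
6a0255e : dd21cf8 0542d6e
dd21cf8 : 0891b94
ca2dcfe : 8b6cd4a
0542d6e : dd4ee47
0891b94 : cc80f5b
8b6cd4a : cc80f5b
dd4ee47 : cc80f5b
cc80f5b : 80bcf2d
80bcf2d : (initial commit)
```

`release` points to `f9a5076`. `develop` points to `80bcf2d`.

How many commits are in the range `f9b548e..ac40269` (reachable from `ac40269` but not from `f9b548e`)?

6

Reachable from ac40269: {0542d6e, 0891b94, 6a0255e, 80bcf2d, ac40269, cc80f5b, dd21cf8, dd4ee47}.
Reachable from f9b548e: {36af170, 80bcf2d, cc80f5b, f9b548e}.
In ac40269's history but not f9b548e's: {0542d6e, 0891b94, 6a0255e, ac40269, dd21cf8, dd4ee47} — 6 commits.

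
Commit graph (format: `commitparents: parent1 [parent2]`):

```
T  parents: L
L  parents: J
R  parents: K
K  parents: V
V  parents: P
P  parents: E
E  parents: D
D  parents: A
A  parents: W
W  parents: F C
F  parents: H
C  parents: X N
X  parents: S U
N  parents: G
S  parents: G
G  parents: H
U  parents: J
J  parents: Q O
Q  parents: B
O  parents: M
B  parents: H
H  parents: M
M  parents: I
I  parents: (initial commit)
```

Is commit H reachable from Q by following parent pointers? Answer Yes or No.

Ancestors of Q (commits reachable by following parents): {B, H, I, M, Q}.
H is in that set, so it is an ancestor of Q.

Yes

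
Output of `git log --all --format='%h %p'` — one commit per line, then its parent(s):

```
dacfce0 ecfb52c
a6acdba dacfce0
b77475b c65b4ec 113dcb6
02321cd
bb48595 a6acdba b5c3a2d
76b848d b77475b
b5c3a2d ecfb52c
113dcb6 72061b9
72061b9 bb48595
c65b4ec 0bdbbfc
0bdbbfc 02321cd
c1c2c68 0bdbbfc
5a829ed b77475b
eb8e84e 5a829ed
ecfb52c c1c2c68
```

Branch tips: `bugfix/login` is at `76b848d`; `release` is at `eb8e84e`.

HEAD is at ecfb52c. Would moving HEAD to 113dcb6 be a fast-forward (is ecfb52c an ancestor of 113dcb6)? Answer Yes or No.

Yes

A fast-forward from ecfb52c to 113dcb6 is possible iff ecfb52c is an ancestor of 113dcb6.
Ancestors of 113dcb6: {02321cd, 0bdbbfc, 113dcb6, 72061b9, a6acdba, b5c3a2d, bb48595, c1c2c68, dacfce0, ecfb52c}.
ecfb52c is among them, so fast-forward is possible.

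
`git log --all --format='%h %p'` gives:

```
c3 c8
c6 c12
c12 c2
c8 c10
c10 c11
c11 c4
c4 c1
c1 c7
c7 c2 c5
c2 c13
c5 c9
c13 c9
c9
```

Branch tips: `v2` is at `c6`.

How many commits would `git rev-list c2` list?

Walking parent pointers from c2: reachable set = {c13, c2, c9}.
That is 3 commits.

3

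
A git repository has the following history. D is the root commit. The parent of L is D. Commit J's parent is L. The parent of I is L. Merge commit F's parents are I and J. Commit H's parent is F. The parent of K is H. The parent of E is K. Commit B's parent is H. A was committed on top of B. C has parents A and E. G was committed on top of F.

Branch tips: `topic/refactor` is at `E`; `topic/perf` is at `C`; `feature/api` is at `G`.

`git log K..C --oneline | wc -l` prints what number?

4

Reachable from C: {A, B, C, D, E, F, H, I, J, K, L}.
Reachable from K: {D, F, H, I, J, K, L}.
In C's history but not K's: {A, B, C, E} — 4 commits.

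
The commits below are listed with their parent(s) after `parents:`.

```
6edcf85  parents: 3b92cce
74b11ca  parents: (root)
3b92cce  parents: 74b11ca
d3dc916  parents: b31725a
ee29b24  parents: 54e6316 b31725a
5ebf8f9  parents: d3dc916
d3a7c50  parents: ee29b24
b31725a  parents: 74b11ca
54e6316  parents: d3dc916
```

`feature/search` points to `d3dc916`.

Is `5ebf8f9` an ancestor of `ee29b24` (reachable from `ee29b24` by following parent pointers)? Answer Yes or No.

Ancestors of ee29b24: {54e6316, 74b11ca, b31725a, d3dc916, ee29b24}.
5ebf8f9 is not in that set, so it is not an ancestor of ee29b24.

No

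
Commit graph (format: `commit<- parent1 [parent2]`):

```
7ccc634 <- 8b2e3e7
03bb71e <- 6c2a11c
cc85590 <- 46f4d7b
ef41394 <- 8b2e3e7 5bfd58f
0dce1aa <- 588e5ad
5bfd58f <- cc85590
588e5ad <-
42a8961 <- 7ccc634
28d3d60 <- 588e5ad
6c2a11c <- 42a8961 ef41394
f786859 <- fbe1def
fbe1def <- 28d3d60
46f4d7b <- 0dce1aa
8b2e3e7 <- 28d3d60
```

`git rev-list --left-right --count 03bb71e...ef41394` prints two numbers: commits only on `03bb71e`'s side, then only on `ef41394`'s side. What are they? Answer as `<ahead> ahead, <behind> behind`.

Reachable from 03bb71e: {03bb71e, 0dce1aa, 28d3d60, 42a8961, 46f4d7b, 588e5ad, 5bfd58f, 6c2a11c, 7ccc634, 8b2e3e7, cc85590, ef41394}.
Reachable from ef41394: {0dce1aa, 28d3d60, 46f4d7b, 588e5ad, 5bfd58f, 8b2e3e7, cc85590, ef41394}.
Only in 03bb71e's history (ahead): {03bb71e, 42a8961, 6c2a11c, 7ccc634} — 4.
Only in ef41394's history (behind): {} — 0.

4 ahead, 0 behind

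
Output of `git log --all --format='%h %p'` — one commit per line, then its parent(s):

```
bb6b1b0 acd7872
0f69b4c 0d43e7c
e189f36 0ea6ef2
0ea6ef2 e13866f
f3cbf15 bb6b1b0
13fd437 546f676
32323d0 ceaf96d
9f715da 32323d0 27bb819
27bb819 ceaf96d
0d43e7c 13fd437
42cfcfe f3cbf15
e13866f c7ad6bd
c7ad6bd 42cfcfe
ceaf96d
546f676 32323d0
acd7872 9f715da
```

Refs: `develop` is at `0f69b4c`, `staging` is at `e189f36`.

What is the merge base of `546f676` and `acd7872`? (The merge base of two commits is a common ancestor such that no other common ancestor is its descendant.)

Ancestors of 546f676: {32323d0, 546f676, ceaf96d}.
Ancestors of acd7872: {27bb819, 32323d0, 9f715da, acd7872, ceaf96d}.
Common ancestors: {32323d0, ceaf96d}.
Among these, 32323d0 is not an ancestor of any other common ancestor — it is the merge base.

32323d0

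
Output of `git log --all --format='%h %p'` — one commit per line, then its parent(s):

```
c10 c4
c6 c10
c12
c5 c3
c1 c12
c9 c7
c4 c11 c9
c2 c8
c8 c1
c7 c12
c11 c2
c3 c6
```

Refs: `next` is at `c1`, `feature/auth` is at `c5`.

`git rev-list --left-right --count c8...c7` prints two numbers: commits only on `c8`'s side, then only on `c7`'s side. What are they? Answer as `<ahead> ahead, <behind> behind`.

Reachable from c8: {c1, c12, c8}.
Reachable from c7: {c12, c7}.
Only in c8's history (ahead): {c1, c8} — 2.
Only in c7's history (behind): {c7} — 1.

2 ahead, 1 behind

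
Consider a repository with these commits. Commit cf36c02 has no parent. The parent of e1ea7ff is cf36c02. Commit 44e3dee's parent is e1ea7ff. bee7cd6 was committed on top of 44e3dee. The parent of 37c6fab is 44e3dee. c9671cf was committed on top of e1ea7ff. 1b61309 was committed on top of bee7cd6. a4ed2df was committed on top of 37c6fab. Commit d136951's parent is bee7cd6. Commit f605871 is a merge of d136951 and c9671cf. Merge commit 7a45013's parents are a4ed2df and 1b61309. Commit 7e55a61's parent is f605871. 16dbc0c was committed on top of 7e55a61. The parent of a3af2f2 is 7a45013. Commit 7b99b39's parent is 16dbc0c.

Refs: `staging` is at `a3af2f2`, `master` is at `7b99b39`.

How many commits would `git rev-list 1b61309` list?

Walking parent pointers from 1b61309: reachable set = {1b61309, 44e3dee, bee7cd6, cf36c02, e1ea7ff}.
That is 5 commits.

5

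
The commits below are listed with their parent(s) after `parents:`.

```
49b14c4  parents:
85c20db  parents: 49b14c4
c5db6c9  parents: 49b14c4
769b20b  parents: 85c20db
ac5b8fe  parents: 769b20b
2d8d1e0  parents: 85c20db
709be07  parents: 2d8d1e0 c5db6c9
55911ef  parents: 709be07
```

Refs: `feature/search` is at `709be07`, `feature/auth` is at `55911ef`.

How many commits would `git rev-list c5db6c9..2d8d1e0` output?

2

Reachable from 2d8d1e0: {2d8d1e0, 49b14c4, 85c20db}.
Reachable from c5db6c9: {49b14c4, c5db6c9}.
In 2d8d1e0's history but not c5db6c9's: {2d8d1e0, 85c20db} — 2 commits.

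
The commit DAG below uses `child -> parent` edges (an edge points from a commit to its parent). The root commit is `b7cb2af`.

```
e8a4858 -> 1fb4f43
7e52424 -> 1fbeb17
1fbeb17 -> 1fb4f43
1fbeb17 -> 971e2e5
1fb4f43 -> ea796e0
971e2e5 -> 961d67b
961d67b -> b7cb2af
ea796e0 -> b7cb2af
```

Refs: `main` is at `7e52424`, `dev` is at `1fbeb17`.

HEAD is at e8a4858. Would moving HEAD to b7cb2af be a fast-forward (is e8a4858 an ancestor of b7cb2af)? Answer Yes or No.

A fast-forward from e8a4858 to b7cb2af is possible iff e8a4858 is an ancestor of b7cb2af.
Ancestors of b7cb2af: {b7cb2af}.
e8a4858 is not among them, so fast-forward is not possible.

No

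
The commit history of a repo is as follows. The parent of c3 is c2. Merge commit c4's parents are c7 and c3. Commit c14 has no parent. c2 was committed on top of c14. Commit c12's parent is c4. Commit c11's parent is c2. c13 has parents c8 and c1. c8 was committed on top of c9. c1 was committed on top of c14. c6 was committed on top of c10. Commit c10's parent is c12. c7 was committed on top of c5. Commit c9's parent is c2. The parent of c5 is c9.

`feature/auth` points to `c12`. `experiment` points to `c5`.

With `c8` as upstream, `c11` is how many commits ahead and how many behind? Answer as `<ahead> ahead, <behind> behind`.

1 ahead, 2 behind

Reachable from c11: {c11, c14, c2}.
Reachable from c8: {c14, c2, c8, c9}.
Only in c11's history (ahead): {c11} — 1.
Only in c8's history (behind): {c8, c9} — 2.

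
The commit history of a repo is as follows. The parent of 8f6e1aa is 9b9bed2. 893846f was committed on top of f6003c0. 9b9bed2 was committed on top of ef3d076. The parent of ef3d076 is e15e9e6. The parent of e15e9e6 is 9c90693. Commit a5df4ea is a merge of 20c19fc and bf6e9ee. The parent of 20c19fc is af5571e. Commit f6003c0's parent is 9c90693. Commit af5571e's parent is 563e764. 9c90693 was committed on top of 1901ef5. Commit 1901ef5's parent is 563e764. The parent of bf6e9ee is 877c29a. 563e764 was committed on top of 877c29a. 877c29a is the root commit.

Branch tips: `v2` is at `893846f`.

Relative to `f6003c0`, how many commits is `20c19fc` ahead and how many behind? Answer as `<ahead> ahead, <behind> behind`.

Reachable from 20c19fc: {20c19fc, 563e764, 877c29a, af5571e}.
Reachable from f6003c0: {1901ef5, 563e764, 877c29a, 9c90693, f6003c0}.
Only in 20c19fc's history (ahead): {20c19fc, af5571e} — 2.
Only in f6003c0's history (behind): {1901ef5, 9c90693, f6003c0} — 3.

2 ahead, 3 behind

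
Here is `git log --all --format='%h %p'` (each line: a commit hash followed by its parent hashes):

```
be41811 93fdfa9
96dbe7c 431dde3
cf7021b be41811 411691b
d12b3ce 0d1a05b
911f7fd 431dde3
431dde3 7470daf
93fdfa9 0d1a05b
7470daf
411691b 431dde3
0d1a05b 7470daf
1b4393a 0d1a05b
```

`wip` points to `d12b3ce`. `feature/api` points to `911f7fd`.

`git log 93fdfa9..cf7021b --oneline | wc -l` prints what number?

4

Reachable from cf7021b: {0d1a05b, 411691b, 431dde3, 7470daf, 93fdfa9, be41811, cf7021b}.
Reachable from 93fdfa9: {0d1a05b, 7470daf, 93fdfa9}.
In cf7021b's history but not 93fdfa9's: {411691b, 431dde3, be41811, cf7021b} — 4 commits.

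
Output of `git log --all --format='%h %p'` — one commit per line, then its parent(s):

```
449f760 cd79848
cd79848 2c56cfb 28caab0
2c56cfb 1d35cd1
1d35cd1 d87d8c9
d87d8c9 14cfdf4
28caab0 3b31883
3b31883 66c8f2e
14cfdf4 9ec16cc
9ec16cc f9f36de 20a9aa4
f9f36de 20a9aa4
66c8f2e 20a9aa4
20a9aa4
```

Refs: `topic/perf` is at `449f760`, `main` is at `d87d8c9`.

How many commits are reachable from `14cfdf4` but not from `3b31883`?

Reachable from 14cfdf4: {14cfdf4, 20a9aa4, 9ec16cc, f9f36de}.
Reachable from 3b31883: {20a9aa4, 3b31883, 66c8f2e}.
In 14cfdf4's history but not 3b31883's: {14cfdf4, 9ec16cc, f9f36de} — 3 commits.

3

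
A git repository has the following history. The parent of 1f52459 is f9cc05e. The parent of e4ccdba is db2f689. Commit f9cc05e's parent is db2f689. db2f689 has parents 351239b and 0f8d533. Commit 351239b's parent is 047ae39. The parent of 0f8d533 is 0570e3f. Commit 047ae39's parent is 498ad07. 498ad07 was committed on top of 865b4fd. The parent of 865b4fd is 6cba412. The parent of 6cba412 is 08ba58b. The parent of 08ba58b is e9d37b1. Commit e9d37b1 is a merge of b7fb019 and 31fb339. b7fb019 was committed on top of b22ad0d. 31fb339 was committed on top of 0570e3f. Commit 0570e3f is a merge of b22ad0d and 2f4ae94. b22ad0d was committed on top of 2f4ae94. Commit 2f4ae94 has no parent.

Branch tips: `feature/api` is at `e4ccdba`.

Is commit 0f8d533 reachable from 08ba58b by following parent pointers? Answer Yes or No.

No

Ancestors of 08ba58b: {0570e3f, 08ba58b, 2f4ae94, 31fb339, b22ad0d, b7fb019, e9d37b1}.
0f8d533 is not in that set, so it is not an ancestor of 08ba58b.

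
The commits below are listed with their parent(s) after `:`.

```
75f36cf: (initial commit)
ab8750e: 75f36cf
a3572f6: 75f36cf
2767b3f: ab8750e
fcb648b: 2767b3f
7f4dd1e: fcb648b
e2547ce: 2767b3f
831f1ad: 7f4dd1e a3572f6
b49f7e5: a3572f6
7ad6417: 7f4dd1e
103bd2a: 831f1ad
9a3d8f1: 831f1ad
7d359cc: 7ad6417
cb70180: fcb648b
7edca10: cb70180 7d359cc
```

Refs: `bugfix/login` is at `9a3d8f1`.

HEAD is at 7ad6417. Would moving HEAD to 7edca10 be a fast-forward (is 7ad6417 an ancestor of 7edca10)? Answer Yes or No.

A fast-forward from 7ad6417 to 7edca10 is possible iff 7ad6417 is an ancestor of 7edca10.
Ancestors of 7edca10: {2767b3f, 75f36cf, 7ad6417, 7d359cc, 7edca10, 7f4dd1e, ab8750e, cb70180, fcb648b}.
7ad6417 is among them, so fast-forward is possible.

Yes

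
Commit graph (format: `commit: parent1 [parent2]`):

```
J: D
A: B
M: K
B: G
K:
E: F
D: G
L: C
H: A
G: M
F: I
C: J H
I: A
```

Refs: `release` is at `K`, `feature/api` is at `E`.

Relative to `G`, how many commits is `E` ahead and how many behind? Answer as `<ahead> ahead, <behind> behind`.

Reachable from E: {A, B, E, F, G, I, K, M}.
Reachable from G: {G, K, M}.
Only in E's history (ahead): {A, B, E, F, I} — 5.
Only in G's history (behind): {} — 0.

5 ahead, 0 behind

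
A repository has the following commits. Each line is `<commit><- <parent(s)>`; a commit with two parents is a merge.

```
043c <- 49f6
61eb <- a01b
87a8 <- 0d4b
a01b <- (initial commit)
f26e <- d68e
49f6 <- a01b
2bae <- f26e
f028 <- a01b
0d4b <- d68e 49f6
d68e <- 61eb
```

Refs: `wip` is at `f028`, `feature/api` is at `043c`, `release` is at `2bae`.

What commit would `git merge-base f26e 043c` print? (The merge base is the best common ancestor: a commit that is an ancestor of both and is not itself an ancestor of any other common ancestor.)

Ancestors of f26e: {61eb, a01b, d68e, f26e}.
Ancestors of 043c: {043c, 49f6, a01b}.
Common ancestors: {a01b}.
The only common ancestor is a01b, so it is the merge base.

a01b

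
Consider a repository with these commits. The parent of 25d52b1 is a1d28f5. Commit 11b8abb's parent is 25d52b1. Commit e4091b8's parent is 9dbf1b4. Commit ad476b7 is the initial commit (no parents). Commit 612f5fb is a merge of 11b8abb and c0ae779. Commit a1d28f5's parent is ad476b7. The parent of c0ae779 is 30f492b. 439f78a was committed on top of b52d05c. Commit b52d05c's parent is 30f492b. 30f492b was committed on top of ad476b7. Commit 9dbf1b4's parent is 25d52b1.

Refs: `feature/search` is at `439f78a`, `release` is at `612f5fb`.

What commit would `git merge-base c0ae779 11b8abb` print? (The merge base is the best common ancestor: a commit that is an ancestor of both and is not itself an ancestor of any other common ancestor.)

ad476b7

Ancestors of c0ae779: {30f492b, ad476b7, c0ae779}.
Ancestors of 11b8abb: {11b8abb, 25d52b1, a1d28f5, ad476b7}.
Common ancestors: {ad476b7}.
The only common ancestor is ad476b7, so it is the merge base.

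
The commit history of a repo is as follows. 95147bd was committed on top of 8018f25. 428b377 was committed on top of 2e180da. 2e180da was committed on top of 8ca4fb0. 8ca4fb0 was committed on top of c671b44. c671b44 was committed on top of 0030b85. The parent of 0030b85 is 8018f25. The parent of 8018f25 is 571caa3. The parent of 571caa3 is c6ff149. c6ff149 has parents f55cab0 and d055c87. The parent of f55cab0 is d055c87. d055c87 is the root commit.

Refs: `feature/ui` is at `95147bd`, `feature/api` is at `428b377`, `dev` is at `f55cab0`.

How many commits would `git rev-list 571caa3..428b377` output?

Reachable from 428b377: {0030b85, 2e180da, 428b377, 571caa3, 8018f25, 8ca4fb0, c671b44, c6ff149, d055c87, f55cab0}.
Reachable from 571caa3: {571caa3, c6ff149, d055c87, f55cab0}.
In 428b377's history but not 571caa3's: {0030b85, 2e180da, 428b377, 8018f25, 8ca4fb0, c671b44} — 6 commits.

6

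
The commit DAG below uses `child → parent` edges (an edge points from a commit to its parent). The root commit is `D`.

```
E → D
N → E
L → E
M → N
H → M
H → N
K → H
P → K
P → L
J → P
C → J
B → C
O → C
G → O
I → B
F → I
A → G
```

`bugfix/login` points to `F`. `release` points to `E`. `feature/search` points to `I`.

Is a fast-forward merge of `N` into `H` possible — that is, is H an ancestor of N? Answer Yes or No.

A fast-forward from H to N is possible iff H is an ancestor of N.
Ancestors of N: {D, E, N}.
H is not among them, so fast-forward is not possible.

No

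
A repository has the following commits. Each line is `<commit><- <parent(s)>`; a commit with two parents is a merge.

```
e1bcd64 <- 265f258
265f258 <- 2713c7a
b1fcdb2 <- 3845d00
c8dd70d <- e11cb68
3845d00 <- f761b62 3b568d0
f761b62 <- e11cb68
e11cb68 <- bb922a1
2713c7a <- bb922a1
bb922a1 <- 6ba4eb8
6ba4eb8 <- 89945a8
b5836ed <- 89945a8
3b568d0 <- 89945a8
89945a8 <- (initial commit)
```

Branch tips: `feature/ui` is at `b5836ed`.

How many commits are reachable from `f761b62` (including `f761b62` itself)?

Walking parent pointers from f761b62: reachable set = {6ba4eb8, 89945a8, bb922a1, e11cb68, f761b62}.
That is 5 commits.

5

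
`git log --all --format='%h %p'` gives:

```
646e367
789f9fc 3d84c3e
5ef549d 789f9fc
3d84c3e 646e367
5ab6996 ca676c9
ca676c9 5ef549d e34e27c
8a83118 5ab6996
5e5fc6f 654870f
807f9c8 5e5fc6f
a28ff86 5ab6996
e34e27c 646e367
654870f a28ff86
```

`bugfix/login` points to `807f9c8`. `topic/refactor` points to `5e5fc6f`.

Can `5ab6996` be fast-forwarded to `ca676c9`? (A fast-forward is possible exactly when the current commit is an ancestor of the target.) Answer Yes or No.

No

A fast-forward from 5ab6996 to ca676c9 is possible iff 5ab6996 is an ancestor of ca676c9.
Ancestors of ca676c9: {3d84c3e, 5ef549d, 646e367, 789f9fc, ca676c9, e34e27c}.
5ab6996 is not among them, so fast-forward is not possible.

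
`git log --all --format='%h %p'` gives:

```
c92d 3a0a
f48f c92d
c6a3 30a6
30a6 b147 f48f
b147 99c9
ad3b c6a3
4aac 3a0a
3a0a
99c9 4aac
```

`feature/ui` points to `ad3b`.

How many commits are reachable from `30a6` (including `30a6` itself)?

7

Walking parent pointers from 30a6: reachable set = {30a6, 3a0a, 4aac, 99c9, b147, c92d, f48f}.
That is 7 commits.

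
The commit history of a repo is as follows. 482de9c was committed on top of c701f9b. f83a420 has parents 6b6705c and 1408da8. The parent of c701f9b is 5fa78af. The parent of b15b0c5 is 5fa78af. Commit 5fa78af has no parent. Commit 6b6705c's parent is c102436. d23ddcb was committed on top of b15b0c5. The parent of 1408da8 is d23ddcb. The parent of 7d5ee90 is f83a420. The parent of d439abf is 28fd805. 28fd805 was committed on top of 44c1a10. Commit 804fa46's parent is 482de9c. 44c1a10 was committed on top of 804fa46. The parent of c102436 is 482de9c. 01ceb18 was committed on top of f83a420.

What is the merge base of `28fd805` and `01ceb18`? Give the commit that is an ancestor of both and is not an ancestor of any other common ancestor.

482de9c

Ancestors of 28fd805: {28fd805, 44c1a10, 482de9c, 5fa78af, 804fa46, c701f9b}.
Ancestors of 01ceb18: {01ceb18, 1408da8, 482de9c, 5fa78af, 6b6705c, b15b0c5, c102436, c701f9b, d23ddcb, f83a420}.
Common ancestors: {482de9c, 5fa78af, c701f9b}.
Among these, 482de9c is not an ancestor of any other common ancestor — it is the merge base.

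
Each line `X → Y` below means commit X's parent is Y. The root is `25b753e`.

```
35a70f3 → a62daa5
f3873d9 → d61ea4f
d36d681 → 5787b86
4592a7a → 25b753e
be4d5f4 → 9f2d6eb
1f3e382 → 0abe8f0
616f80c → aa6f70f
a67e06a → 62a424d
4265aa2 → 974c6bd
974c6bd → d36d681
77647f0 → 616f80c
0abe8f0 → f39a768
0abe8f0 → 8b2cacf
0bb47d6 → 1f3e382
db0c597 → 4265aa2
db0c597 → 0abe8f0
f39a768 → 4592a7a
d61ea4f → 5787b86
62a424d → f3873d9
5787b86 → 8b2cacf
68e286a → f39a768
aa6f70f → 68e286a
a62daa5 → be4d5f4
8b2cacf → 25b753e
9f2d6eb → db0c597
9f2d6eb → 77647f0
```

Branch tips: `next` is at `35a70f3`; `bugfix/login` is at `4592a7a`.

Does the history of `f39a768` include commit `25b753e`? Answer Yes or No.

Ancestors of f39a768 (commits reachable by following parents): {25b753e, 4592a7a, f39a768}.
25b753e is in that set, so it is an ancestor of f39a768.

Yes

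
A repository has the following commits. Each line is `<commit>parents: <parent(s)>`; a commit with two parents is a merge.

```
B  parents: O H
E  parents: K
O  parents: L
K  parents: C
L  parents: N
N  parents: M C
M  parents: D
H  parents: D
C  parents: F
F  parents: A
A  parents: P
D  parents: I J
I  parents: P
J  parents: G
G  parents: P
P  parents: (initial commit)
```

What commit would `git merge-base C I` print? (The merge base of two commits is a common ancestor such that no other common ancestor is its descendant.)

Ancestors of C: {A, C, F, P}.
Ancestors of I: {I, P}.
Common ancestors: {P}.
The only common ancestor is P, so it is the merge base.

P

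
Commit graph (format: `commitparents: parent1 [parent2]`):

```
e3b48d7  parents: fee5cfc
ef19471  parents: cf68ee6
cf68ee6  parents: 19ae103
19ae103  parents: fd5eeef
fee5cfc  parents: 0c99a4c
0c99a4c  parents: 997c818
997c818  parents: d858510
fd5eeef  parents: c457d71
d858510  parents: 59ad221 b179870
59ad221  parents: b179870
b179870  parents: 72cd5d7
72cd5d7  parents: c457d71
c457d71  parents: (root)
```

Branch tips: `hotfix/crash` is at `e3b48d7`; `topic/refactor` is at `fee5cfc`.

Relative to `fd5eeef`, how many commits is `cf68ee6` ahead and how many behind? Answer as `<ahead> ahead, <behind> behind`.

2 ahead, 0 behind

Reachable from cf68ee6: {19ae103, c457d71, cf68ee6, fd5eeef}.
Reachable from fd5eeef: {c457d71, fd5eeef}.
Only in cf68ee6's history (ahead): {19ae103, cf68ee6} — 2.
Only in fd5eeef's history (behind): {} — 0.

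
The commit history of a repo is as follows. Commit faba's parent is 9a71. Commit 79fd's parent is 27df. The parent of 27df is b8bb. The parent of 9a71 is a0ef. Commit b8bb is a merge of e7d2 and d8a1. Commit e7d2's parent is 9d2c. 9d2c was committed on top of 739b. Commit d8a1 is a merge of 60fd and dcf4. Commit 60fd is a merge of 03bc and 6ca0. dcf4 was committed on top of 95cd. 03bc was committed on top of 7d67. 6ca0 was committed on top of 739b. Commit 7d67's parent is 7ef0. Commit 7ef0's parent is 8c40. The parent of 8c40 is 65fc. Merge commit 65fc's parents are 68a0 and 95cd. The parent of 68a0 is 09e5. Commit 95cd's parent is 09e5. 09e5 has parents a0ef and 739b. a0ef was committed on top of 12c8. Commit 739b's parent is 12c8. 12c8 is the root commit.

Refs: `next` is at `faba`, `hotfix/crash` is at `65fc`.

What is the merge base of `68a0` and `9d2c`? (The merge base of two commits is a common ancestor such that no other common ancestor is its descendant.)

Ancestors of 68a0: {09e5, 12c8, 68a0, 739b, a0ef}.
Ancestors of 9d2c: {12c8, 739b, 9d2c}.
Common ancestors: {12c8, 739b}.
Among these, 739b is not an ancestor of any other common ancestor — it is the merge base.

739b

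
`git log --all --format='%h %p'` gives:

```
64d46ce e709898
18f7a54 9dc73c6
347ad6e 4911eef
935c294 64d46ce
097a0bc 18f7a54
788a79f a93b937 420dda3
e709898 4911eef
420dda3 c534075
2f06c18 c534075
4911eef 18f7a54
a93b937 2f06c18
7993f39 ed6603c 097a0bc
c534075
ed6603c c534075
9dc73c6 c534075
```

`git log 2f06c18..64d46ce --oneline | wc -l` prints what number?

5

Reachable from 64d46ce: {18f7a54, 4911eef, 64d46ce, 9dc73c6, c534075, e709898}.
Reachable from 2f06c18: {2f06c18, c534075}.
In 64d46ce's history but not 2f06c18's: {18f7a54, 4911eef, 64d46ce, 9dc73c6, e709898} — 5 commits.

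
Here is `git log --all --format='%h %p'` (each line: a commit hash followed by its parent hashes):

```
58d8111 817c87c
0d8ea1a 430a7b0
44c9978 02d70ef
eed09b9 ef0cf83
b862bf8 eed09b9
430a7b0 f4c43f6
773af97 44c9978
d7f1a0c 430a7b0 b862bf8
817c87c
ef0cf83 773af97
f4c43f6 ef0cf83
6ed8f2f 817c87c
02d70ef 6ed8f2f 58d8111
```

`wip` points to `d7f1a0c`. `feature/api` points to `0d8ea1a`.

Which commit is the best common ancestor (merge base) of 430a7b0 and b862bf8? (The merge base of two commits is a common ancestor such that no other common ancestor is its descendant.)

Ancestors of 430a7b0: {02d70ef, 430a7b0, 44c9978, 58d8111, 6ed8f2f, 773af97, 817c87c, ef0cf83, f4c43f6}.
Ancestors of b862bf8: {02d70ef, 44c9978, 58d8111, 6ed8f2f, 773af97, 817c87c, b862bf8, eed09b9, ef0cf83}.
Common ancestors: {02d70ef, 44c9978, 58d8111, 6ed8f2f, 773af97, 817c87c, ef0cf83}.
Among these, ef0cf83 is not an ancestor of any other common ancestor — it is the merge base.

ef0cf83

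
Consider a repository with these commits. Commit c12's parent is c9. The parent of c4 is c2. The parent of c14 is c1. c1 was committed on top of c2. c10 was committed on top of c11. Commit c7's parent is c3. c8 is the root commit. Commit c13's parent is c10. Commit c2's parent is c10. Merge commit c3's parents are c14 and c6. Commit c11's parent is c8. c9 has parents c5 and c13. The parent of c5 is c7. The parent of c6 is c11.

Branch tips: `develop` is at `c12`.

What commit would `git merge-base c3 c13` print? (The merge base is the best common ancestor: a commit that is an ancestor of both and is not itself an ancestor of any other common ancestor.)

c10

Ancestors of c3: {c1, c10, c11, c14, c2, c3, c6, c8}.
Ancestors of c13: {c10, c11, c13, c8}.
Common ancestors: {c10, c11, c8}.
Among these, c10 is not an ancestor of any other common ancestor — it is the merge base.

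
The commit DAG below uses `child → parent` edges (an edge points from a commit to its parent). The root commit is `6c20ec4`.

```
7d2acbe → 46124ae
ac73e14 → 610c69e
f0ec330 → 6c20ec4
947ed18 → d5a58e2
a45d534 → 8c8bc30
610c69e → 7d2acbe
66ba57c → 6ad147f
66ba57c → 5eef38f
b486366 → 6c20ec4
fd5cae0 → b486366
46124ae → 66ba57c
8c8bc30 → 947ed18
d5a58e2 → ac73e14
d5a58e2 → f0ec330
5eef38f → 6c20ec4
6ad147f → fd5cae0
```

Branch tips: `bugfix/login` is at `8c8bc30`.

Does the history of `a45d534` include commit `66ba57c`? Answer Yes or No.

Ancestors of a45d534 (commits reachable by following parents): {46124ae, 5eef38f, 610c69e, 66ba57c, 6ad147f, 6c20ec4, 7d2acbe, 8c8bc30, 947ed18, a45d534, ac73e14, b486366, d5a58e2, f0ec330, fd5cae0}.
66ba57c is in that set, so it is an ancestor of a45d534.

Yes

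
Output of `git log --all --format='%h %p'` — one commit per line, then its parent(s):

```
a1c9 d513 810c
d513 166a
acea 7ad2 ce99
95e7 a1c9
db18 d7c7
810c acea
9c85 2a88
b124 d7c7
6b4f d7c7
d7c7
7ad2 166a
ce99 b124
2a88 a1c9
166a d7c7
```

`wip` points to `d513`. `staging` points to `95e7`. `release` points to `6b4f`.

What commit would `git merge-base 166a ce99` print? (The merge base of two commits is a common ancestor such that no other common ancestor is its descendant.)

d7c7

Ancestors of 166a: {166a, d7c7}.
Ancestors of ce99: {b124, ce99, d7c7}.
Common ancestors: {d7c7}.
The only common ancestor is d7c7, so it is the merge base.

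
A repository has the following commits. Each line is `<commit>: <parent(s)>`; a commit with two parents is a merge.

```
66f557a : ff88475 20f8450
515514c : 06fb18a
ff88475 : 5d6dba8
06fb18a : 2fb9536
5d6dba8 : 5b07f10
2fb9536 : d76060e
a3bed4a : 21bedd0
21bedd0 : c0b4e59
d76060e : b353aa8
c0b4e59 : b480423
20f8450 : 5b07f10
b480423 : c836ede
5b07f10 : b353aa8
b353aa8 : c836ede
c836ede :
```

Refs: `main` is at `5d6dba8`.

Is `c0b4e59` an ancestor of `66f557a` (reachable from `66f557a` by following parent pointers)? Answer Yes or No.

Ancestors of 66f557a: {20f8450, 5b07f10, 5d6dba8, 66f557a, b353aa8, c836ede, ff88475}.
c0b4e59 is not in that set, so it is not an ancestor of 66f557a.

No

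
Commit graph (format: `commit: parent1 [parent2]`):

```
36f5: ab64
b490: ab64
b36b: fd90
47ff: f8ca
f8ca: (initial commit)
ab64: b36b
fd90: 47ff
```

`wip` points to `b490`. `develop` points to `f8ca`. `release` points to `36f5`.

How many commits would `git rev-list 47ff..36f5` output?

Reachable from 36f5: {36f5, 47ff, ab64, b36b, f8ca, fd90}.
Reachable from 47ff: {47ff, f8ca}.
In 36f5's history but not 47ff's: {36f5, ab64, b36b, fd90} — 4 commits.

4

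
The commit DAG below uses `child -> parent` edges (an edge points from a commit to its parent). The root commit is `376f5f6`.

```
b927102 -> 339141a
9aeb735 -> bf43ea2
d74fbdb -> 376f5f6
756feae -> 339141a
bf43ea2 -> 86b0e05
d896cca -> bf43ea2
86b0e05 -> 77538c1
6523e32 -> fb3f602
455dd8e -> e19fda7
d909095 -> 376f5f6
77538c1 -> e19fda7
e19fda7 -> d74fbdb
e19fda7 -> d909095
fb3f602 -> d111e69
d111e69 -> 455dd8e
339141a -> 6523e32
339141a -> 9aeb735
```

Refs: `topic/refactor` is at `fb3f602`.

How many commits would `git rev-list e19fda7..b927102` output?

Reachable from b927102: {339141a, 376f5f6, 455dd8e, 6523e32, 77538c1, 86b0e05, 9aeb735, b927102, bf43ea2, d111e69, d74fbdb, d909095, e19fda7, fb3f602}.
Reachable from e19fda7: {376f5f6, d74fbdb, d909095, e19fda7}.
In b927102's history but not e19fda7's: {339141a, 455dd8e, 6523e32, 77538c1, 86b0e05, 9aeb735, b927102, bf43ea2, d111e69, fb3f602} — 10 commits.

10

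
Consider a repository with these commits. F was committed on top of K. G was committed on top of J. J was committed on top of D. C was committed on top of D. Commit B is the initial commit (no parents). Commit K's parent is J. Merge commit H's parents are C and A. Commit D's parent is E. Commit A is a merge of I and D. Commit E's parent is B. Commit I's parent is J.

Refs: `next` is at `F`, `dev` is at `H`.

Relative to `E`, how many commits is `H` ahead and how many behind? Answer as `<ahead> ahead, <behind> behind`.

Reachable from H: {A, B, C, D, E, H, I, J}.
Reachable from E: {B, E}.
Only in H's history (ahead): {A, C, D, H, I, J} — 6.
Only in E's history (behind): {} — 0.

6 ahead, 0 behind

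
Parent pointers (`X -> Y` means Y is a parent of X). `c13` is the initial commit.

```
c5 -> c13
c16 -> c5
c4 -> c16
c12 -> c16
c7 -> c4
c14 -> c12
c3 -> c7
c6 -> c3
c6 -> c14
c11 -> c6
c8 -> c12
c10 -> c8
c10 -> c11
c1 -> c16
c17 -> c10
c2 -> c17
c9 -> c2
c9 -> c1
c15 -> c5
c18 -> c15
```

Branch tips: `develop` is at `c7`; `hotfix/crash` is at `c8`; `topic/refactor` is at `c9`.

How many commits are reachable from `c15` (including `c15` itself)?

Walking parent pointers from c15: reachable set = {c13, c15, c5}.
That is 3 commits.

3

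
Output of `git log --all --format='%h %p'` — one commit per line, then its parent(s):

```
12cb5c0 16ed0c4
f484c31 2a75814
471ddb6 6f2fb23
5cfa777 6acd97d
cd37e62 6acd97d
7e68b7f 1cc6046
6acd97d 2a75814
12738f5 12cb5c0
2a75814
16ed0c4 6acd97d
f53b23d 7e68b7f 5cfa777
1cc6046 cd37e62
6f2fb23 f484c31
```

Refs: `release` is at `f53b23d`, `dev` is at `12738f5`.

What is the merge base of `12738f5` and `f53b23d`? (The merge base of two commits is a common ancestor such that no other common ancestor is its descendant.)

6acd97d

Ancestors of 12738f5: {12738f5, 12cb5c0, 16ed0c4, 2a75814, 6acd97d}.
Ancestors of f53b23d: {1cc6046, 2a75814, 5cfa777, 6acd97d, 7e68b7f, cd37e62, f53b23d}.
Common ancestors: {2a75814, 6acd97d}.
Among these, 6acd97d is not an ancestor of any other common ancestor — it is the merge base.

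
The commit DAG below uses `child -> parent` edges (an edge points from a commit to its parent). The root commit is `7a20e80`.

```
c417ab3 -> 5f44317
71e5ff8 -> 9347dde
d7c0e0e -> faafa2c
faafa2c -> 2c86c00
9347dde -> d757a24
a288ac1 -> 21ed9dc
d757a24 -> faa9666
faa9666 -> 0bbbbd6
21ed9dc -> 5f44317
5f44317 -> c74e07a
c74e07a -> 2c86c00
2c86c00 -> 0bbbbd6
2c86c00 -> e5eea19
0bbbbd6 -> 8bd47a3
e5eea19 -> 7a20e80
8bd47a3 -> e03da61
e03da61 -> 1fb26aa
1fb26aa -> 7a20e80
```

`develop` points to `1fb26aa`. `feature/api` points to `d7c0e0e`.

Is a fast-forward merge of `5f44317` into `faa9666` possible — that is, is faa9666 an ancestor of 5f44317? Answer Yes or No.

No

A fast-forward from faa9666 to 5f44317 is possible iff faa9666 is an ancestor of 5f44317.
Ancestors of 5f44317: {0bbbbd6, 1fb26aa, 2c86c00, 5f44317, 7a20e80, 8bd47a3, c74e07a, e03da61, e5eea19}.
faa9666 is not among them, so fast-forward is not possible.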